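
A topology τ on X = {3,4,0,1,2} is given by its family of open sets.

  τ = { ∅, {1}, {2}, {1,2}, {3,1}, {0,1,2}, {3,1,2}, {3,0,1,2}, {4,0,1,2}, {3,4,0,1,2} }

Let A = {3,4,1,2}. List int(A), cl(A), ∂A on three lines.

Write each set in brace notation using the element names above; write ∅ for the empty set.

open subsets of A: ∅, {2}, {1}, {1,2}, {3,1}, {3,1,2}; so int(A) = {3,1,2}
closure: X∖int(X∖A) = X∖∅ = {3,4,0,1,2}
∂A = {3,4,0,1,2} minus {3,1,2} = {4,0}

int(A) = {3,1,2}
cl(A)  = {3,4,0,1,2}
∂A     = {4,0}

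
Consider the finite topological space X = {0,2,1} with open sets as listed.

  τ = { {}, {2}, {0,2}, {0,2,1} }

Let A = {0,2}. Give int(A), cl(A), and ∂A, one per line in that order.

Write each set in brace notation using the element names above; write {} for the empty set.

int(A) = {0,2}
cl(A)  = {0,2,1}
∂A     = {1}

U open, U⊆A: {}, {2}, {0,2}. int(A) = ⋃ = {0,2}
X∖A={1}, int(X∖A)={}, hence cl(A)={0,2,1}
∂A: remove int from cl → {1}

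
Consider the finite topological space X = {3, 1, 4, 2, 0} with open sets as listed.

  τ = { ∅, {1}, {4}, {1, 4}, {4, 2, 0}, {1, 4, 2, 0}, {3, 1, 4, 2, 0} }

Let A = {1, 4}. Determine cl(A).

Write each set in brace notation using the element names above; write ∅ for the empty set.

{3, 1, 4, 2, 0}

complement {3, 2, 0}; its interior ∅; cl(A) = X∖∅ = {3, 1, 4, 2, 0}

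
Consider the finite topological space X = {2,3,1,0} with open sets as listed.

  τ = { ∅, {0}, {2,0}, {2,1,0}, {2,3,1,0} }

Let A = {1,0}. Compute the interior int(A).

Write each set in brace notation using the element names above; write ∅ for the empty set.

{0}

opens ⊆ A: ∅, {0}; union → int = {0}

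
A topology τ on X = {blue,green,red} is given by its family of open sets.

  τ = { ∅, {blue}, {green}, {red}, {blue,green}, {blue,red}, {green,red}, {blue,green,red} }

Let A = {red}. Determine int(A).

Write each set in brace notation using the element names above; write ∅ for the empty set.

opens ⊆ A: ∅, {red}; union → int = {red}

{red}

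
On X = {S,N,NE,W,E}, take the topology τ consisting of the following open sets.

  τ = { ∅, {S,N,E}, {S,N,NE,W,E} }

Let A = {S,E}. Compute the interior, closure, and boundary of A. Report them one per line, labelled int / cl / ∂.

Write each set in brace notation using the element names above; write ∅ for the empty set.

interior: largest open inside A is ∅ (from ∅)
cl via duality: int({N,NE,W}) = ∅, so X∖∅ = {S,N,NE,W,E}
cl∖int = {S,N,NE,W,E}

int(A) = ∅
cl(A)  = {S,N,NE,W,E}
∂A     = {S,N,NE,W,E}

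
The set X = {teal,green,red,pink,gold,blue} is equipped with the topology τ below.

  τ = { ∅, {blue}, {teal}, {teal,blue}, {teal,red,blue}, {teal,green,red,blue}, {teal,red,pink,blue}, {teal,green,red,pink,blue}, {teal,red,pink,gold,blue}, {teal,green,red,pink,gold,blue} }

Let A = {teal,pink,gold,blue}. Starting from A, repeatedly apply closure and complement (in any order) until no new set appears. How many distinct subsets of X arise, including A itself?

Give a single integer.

6

X∖A={green,red}, int(X∖A)=∅, hence cl(A)={teal,green,red,pink,gold,blue}
Orbit (k=closure, c=complement):
  1. A     = {teal,pink,gold,blue}
  2. kA    = {teal,green,red,pink,gold,blue}
  3. cA    = {green,red}
  4. ckA   = ∅
  5. kcA   = {green,red,pink,gold}
  6. ckcA  = {teal,blue}
(closed under both — stop)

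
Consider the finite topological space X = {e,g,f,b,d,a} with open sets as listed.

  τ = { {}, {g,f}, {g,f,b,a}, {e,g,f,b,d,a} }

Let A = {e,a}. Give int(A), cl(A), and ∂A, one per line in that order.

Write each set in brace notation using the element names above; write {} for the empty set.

open subsets of A: {}; so int(A) = {}
closure: X∖int(X∖A) = X∖{g,f} = {e,b,d,a}
∂A = {e,b,d,a} minus {} = {e,b,d,a}

int(A) = {}
cl(A)  = {e,b,d,a}
∂A     = {e,b,d,a}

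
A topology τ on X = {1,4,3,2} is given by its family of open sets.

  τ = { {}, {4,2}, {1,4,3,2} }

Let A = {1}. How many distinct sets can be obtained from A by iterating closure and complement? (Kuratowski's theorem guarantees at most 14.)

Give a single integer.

6

X∖A={4,3,2}, int(X∖A)={4,2}, hence cl(A)={1,3}
Orbit (k=closure, c=complement):
  1. A     = {1}
  2. kA    = {1,3}
  3. cA    = {4,3,2}
  4. ckA   = {4,2}
  5. kcA   = {1,4,3,2}
  6. ckcA  = {}
(closed under both — stop)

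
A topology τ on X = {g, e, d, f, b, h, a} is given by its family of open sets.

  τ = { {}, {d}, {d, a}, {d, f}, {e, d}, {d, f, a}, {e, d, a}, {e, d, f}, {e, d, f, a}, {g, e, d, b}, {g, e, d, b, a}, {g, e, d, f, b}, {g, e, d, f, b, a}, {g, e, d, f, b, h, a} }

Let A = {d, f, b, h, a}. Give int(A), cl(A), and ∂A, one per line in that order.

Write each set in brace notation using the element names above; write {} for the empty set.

opens ⊆ A: {}, {d}, {d, f}, {d, a}, {d, f, a}; union → int = {d, f, a}
complement {g, e}; its interior {}; cl(A) = X∖{} = {g, e, d, f, b, h, a}
boundary = {g, e, d, f, b, h, a} ∖ {d, f, a} = {g, e, b, h}

int(A) = {d, f, a}
cl(A)  = {g, e, d, f, b, h, a}
∂A     = {g, e, b, h}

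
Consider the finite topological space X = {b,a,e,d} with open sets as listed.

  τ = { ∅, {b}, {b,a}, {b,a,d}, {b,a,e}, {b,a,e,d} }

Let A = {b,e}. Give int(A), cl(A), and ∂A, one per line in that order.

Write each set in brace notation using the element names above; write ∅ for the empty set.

int(A) = {b}
cl(A)  = {b,a,e,d}
∂A     = {a,e,d}

opens ⊆ A: ∅, {b}; union → int = {b}
complement {a,d}; its interior ∅; cl(A) = X∖∅ = {b,a,e,d}
boundary = {b,a,e,d} ∖ {b} = {a,e,d}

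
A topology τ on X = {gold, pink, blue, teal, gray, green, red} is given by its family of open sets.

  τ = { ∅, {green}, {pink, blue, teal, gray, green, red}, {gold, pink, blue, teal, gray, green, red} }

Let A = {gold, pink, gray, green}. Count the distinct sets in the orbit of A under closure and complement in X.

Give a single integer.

complement {blue, teal, red}; its interior ∅; cl(A) = X∖∅ = {gold, pink, blue, teal, gray, green, red}
With k = closure, c = complement:
  1. A     = {gold, pink, gray, green}
  2. kA    = {gold, pink, blue, teal, gray, green, red}
  3. cA    = {blue, teal, red}
  4. ckA   = ∅
  5. kcA   = {gold, pink, blue, teal, gray, red}
  6. ckcA  = {green}
k, c of each give nothing new

6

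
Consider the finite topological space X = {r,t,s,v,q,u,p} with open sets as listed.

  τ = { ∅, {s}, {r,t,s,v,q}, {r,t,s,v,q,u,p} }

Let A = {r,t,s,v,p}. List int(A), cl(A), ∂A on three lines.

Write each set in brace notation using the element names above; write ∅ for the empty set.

int(A) = {s}
cl(A)  = {r,t,s,v,q,u,p}
∂A     = {r,t,v,q,u,p}

open subsets of A: ∅, {s}; so int(A) = {s}
closure: X∖int(X∖A) = X∖∅ = {r,t,s,v,q,u,p}
∂A = {r,t,s,v,q,u,p} minus {s} = {r,t,v,q,u,p}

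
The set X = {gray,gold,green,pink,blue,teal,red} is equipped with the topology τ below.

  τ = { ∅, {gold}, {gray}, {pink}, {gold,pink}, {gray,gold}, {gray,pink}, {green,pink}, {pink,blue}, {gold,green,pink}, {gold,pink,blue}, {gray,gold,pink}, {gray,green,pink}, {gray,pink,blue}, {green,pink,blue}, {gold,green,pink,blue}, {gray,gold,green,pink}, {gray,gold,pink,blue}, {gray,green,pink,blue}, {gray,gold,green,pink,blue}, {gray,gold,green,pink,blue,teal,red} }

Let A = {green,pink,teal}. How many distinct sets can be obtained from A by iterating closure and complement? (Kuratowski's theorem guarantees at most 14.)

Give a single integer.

X∖A={gray,gold,blue,red}, int(X∖A)={gray,gold}, hence cl(A)={green,pink,blue,teal,red}
Orbit (k=closure, c=complement):
  1. A     = {green,pink,teal}
  2. kA    = {green,pink,blue,teal,red}
  3. cA    = {gray,gold,blue,red}
  4. ckA   = {gray,gold}
  5. kcA   = {gray,gold,blue,teal,red}
  6. kckA  = {gray,gold,teal,red}
  7. ckcA  = {green,pink}
  8. ckckA = {green,pink,blue}
(closed under both — stop)

8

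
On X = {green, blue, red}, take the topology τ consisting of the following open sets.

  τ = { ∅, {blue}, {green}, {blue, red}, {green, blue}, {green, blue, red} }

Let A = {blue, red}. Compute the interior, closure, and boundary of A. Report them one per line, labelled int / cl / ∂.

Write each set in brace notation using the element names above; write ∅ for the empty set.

int(A) = {blue, red}
cl(A)  = {blue, red}
∂A     = ∅

opens ⊆ A: ∅, {blue}, {blue, red}; union → int = {blue, red}
complement {green}; its interior {green}; cl(A) = X∖{green} = {blue, red}
boundary = {blue, red} ∖ {blue, red} = ∅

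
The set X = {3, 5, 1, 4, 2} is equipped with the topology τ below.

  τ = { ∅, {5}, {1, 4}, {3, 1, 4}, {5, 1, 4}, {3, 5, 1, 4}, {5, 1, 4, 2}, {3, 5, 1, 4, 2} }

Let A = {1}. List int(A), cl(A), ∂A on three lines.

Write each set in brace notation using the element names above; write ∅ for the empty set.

opens ⊆ A: ∅; union → int = ∅
complement {3, 5, 4, 2}; its interior {5}; cl(A) = X∖{5} = {3, 1, 4, 2}
boundary = {3, 1, 4, 2} ∖ ∅ = {3, 1, 4, 2}

int(A) = ∅
cl(A)  = {3, 1, 4, 2}
∂A     = {3, 1, 4, 2}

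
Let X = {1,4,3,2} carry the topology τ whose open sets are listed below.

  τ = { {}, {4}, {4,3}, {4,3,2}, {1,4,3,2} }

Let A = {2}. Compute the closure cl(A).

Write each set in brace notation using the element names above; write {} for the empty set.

X∖A={1,4,3}, int(X∖A)={4,3}, hence cl(A)={1,2}

{1,2}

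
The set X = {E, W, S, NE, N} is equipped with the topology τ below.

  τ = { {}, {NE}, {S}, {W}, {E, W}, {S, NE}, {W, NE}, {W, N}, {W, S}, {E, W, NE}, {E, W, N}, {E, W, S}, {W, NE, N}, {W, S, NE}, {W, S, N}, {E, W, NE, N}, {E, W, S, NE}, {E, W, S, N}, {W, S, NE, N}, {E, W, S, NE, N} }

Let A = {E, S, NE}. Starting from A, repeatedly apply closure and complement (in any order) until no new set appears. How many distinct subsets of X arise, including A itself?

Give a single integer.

4

closure: X∖int(X∖A) = X∖{W, N} = {E, S, NE}
Let k=closure and c=complement:
  1. A     = {E, S, NE}
  2. cA    = {W, N}
  3. kcA   = {E, W, N}
  4. ckcA  = {S, NE}
— saturated at 4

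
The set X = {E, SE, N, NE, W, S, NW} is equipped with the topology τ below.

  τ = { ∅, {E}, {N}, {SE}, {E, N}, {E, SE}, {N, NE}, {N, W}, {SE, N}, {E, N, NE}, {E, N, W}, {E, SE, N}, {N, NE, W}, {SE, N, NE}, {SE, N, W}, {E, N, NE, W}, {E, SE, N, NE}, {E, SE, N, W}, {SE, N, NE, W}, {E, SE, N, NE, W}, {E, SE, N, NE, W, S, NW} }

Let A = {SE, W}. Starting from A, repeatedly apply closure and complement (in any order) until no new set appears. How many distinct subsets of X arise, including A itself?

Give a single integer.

X∖A={E, N, NE, S, NW}, int(X∖A)={E, N, NE}, hence cl(A)={SE, W, S, NW}
Orbit (k=closure, c=complement):
  1. A     = {SE, W}
  2. kA    = {SE, W, S, NW}
  3. cA    = {E, N, NE, S, NW}
  4. ckA   = {E, N, NE}
  5. kcA   = {E, N, NE, W, S, NW}
  6. ckcA  = {SE}
  7. kckcA = {SE, S, NW}
  8. ckckcA = {E, N, NE, W}
(closed under both — stop)

8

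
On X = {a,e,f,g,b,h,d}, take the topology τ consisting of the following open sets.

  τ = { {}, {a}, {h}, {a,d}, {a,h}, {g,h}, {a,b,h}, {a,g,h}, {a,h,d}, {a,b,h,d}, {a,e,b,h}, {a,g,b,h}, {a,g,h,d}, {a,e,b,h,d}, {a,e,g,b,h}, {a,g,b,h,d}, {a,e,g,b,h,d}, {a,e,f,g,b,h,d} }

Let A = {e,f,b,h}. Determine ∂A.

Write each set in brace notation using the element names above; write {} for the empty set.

interior: largest open inside A is {h} (from {}, {h})
cl via duality: int({a,g,d}) = {a,d}, so X∖{a,d} = {e,f,g,b,h}
cl∖int = {e,f,g,b}

{e,f,g,b}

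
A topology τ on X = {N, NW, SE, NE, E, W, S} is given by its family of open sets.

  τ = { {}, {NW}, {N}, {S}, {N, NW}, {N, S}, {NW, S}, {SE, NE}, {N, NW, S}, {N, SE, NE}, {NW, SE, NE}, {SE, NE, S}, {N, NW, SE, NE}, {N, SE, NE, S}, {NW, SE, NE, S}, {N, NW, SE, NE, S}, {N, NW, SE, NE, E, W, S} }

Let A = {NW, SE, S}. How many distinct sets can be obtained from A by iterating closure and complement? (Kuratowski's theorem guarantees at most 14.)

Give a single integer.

10

closure: X∖int(X∖A) = X∖{N} = {NW, SE, NE, E, W, S}
Let k=closure and c=complement:
  1. A     = {NW, SE, S}
  2. kA    = {NW, SE, NE, E, W, S}
  3. cA    = {N, NE, E, W}
  4. ckA   = {N}
  5. kcA   = {N, SE, NE, E, W}
  6. kckA  = {N, E, W}
  7. ckcA  = {NW, S}
  8. ckckA = {NW, SE, NE, S}
  9. kckcA = {NW, E, W, S}
  10. ckckcA = {N, SE, NE}
— saturated at 10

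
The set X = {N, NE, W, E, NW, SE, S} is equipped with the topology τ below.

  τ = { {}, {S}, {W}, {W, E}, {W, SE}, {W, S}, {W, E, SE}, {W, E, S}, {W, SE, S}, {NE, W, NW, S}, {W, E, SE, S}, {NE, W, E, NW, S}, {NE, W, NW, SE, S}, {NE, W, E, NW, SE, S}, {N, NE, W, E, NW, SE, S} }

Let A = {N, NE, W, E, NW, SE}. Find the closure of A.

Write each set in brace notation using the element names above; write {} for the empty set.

{N, NE, W, E, NW, SE}

closure: X∖int(X∖A) = X∖{S} = {N, NE, W, E, NW, SE}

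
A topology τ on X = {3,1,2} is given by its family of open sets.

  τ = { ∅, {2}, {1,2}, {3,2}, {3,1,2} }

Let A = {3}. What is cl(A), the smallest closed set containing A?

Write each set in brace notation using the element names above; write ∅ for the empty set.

closure: X∖int(X∖A) = X∖{1,2} = {3}

{3}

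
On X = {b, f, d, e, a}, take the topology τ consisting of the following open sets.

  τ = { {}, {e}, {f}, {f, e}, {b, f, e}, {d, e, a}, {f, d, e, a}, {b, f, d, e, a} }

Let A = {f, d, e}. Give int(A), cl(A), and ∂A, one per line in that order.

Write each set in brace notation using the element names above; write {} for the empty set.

int(A) = {f, e}
cl(A)  = {b, f, d, e, a}
∂A     = {b, d, a}

interior: largest open inside A is {f, e} (from {}, {f}, {e}, {f, e})
cl via duality: int({b, a}) = {}, so X∖{} = {b, f, d, e, a}
cl∖int = {b, d, a}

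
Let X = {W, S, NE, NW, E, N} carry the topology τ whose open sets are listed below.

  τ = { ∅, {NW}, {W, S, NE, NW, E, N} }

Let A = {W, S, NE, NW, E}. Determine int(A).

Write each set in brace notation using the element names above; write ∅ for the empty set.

{NW}

open subsets of A: ∅, {NW}; so int(A) = {NW}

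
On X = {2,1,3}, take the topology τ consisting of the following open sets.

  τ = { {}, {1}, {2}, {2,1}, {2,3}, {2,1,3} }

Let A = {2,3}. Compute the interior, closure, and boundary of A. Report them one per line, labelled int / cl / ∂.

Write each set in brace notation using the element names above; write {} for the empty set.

int(A) = {2,3}
cl(A)  = {2,3}
∂A     = {}

U open, U⊆A: {}, {2}, {2,3}. int(A) = ⋃ = {2,3}
X∖A={1}, int(X∖A)={1}, hence cl(A)={2,3}
∂A: remove int from cl → {}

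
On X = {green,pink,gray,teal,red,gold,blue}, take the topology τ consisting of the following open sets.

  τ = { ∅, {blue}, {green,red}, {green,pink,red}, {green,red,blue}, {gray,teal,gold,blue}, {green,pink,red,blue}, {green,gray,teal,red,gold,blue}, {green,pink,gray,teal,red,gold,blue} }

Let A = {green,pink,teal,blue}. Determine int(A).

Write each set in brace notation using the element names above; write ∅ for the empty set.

{blue}

opens ⊆ A: ∅, {blue}; union → int = {blue}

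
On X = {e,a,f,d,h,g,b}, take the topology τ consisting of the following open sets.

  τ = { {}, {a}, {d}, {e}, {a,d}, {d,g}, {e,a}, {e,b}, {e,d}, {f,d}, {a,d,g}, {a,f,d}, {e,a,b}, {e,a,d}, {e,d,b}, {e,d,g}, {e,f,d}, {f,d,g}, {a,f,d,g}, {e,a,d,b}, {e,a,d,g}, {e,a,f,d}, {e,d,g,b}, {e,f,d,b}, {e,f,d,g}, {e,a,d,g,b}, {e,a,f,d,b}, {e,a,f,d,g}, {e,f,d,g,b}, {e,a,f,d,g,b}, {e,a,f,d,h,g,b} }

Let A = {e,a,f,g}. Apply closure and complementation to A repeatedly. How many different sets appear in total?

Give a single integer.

complement {d,h,b}; its interior {d}; cl(A) = X∖{d} = {e,a,f,h,g,b}
With k = closure, c = complement:
  1. A     = {e,a,f,g}
  2. kA    = {e,a,f,h,g,b}
  3. cA    = {d,h,b}
  4. ckA   = {d}
  5. kcA   = {f,d,h,g,b}
  6. kckA  = {f,d,h,g}
  7. ckcA  = {e,a}
  8. ckckA = {e,a,b}
  9. kckcA = {e,a,h,b}
  10. ckckcA = {f,d,g}
k, c of each give nothing new

10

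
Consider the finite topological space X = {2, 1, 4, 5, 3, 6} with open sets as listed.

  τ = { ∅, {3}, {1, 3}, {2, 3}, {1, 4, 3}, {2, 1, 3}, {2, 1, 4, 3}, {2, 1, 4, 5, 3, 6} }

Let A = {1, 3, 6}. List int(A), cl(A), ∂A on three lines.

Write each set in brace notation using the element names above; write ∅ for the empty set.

opens ⊆ A: ∅, {3}, {1, 3}; union → int = {1, 3}
complement {2, 4, 5}; its interior ∅; cl(A) = X∖∅ = {2, 1, 4, 5, 3, 6}
boundary = {2, 1, 4, 5, 3, 6} ∖ {1, 3} = {2, 4, 5, 6}

int(A) = {1, 3}
cl(A)  = {2, 1, 4, 5, 3, 6}
∂A     = {2, 4, 5, 6}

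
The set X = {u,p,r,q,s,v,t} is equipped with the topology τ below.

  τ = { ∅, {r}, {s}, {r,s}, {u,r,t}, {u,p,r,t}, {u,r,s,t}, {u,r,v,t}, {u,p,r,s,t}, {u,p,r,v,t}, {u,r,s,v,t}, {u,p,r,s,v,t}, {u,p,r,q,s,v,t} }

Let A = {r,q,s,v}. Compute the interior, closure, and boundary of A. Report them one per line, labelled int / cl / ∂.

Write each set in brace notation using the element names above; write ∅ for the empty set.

int(A) = {r,s}
cl(A)  = {u,p,r,q,s,v,t}
∂A     = {u,p,q,v,t}

opens ⊆ A: ∅, {r}, {s}, {r,s}; union → int = {r,s}
complement {u,p,t}; its interior ∅; cl(A) = X∖∅ = {u,p,r,q,s,v,t}
boundary = {u,p,r,q,s,v,t} ∖ {r,s} = {u,p,q,v,t}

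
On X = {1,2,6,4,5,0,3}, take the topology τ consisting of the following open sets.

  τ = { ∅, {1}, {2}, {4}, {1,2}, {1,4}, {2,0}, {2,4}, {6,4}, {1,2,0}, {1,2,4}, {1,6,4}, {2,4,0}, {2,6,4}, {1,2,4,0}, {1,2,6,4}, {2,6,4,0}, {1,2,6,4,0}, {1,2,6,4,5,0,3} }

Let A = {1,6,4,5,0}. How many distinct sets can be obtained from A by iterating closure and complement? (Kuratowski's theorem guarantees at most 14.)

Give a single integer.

8

closure: X∖int(X∖A) = X∖{2} = {1,6,4,5,0,3}
Let k=closure and c=complement:
  1. A     = {1,6,4,5,0}
  2. kA    = {1,6,4,5,0,3}
  3. cA    = {2,3}
  4. ckA   = {2}
  5. kcA   = {2,5,0,3}
  6. ckcA  = {1,6,4}
  7. kckcA = {1,6,4,5,3}
  8. ckckcA = {2,0}
— saturated at 8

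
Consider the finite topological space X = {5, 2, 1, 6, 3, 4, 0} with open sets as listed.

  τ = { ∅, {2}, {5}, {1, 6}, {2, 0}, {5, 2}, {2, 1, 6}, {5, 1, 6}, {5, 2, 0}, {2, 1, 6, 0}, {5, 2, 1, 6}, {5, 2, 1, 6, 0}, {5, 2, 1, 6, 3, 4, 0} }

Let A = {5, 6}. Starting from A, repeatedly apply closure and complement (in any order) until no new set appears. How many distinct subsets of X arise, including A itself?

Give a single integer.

closure: X∖int(X∖A) = X∖{2, 0} = {5, 1, 6, 3, 4}
Let k=closure and c=complement:
  1. A     = {5, 6}
  2. kA    = {5, 1, 6, 3, 4}
  3. cA    = {2, 1, 3, 4, 0}
  4. ckA   = {2, 0}
  5. kcA   = {2, 1, 6, 3, 4, 0}
  6. kckA  = {2, 3, 4, 0}
  7. ckcA  = {5}
  8. ckckA = {5, 1, 6}
  9. kckcA = {5, 3, 4}
  10. ckckcA = {2, 1, 6, 0}
— saturated at 10

10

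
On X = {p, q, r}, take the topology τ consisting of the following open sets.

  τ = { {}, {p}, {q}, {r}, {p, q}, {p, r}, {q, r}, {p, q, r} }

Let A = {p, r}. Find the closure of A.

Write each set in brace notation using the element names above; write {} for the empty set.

{p, r}

X∖A={q}, int(X∖A)={q}, hence cl(A)={p, r}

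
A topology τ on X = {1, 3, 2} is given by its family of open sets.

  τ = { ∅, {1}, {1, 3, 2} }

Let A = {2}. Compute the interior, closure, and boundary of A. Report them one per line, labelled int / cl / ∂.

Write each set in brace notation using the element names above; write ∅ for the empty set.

interior: largest open inside A is ∅ (from ∅)
cl via duality: int({1, 3}) = {1}, so X∖{1} = {3, 2}
cl∖int = {3, 2}

int(A) = ∅
cl(A)  = {3, 2}
∂A     = {3, 2}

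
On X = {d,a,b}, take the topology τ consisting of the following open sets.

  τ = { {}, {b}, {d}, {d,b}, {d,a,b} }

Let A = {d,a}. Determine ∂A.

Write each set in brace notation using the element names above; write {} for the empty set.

opens ⊆ A: {}, {d}; union → int = {d}
complement {b}; its interior {b}; cl(A) = X∖{b} = {d,a}
boundary = {d,a} ∖ {d} = {a}

{a}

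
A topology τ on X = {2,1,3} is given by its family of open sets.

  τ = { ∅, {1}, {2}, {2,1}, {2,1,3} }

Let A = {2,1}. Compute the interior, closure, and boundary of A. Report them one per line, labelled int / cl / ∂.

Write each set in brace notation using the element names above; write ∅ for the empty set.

U open, U⊆A: ∅, {2}, {1}, {2,1}. int(A) = ⋃ = {2,1}
X∖A={3}, int(X∖A)=∅, hence cl(A)={2,1,3}
∂A: remove int from cl → {3}

int(A) = {2,1}
cl(A)  = {2,1,3}
∂A     = {3}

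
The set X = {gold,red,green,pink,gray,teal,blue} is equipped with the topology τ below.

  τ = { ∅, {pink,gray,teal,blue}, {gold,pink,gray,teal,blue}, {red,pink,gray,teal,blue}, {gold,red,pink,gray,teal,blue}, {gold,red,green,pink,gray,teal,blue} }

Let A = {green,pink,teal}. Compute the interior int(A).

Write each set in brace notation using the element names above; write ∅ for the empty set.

open subsets of A: ∅; so int(A) = ∅

∅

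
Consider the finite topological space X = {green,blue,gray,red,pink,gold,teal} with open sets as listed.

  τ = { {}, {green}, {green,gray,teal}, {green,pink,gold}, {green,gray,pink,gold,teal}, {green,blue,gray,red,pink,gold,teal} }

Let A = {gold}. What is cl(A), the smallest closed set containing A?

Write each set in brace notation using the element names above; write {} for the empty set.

{blue,red,pink,gold}

closure: X∖int(X∖A) = X∖{green,gray,teal} = {blue,red,pink,gold}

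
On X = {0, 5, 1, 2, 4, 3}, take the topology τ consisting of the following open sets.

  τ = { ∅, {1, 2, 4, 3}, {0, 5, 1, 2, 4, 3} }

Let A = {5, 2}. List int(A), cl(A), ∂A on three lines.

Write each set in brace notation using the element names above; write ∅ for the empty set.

U open, U⊆A: ∅. int(A) = ⋃ = ∅
X∖A={0, 1, 4, 3}, int(X∖A)=∅, hence cl(A)={0, 5, 1, 2, 4, 3}
∂A: remove int from cl → {0, 5, 1, 2, 4, 3}

int(A) = ∅
cl(A)  = {0, 5, 1, 2, 4, 3}
∂A     = {0, 5, 1, 2, 4, 3}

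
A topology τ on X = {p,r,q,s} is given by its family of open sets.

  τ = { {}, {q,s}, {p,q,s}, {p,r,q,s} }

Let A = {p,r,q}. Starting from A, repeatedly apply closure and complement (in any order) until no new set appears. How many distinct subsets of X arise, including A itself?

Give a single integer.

4

closure: X∖int(X∖A) = X∖{} = {p,r,q,s}
Let k=closure and c=complement:
  1. A     = {p,r,q}
  2. kA    = {p,r,q,s}
  3. cA    = {s}
  4. ckA   = {}
— saturated at 4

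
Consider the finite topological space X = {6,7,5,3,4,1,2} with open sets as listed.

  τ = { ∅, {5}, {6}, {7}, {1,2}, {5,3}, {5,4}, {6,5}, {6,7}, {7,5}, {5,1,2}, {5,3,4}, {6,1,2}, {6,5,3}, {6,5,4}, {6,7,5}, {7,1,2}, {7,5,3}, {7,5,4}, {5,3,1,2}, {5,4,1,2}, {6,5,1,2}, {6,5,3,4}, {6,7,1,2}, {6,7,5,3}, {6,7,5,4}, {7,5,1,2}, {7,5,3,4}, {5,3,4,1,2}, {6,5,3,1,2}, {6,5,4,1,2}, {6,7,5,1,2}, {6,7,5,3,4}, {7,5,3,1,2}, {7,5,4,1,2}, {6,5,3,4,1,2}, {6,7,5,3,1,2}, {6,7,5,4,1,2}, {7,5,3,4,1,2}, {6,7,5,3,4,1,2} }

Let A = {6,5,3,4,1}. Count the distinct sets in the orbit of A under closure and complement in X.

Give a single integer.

6

cl via duality: int({7,2}) = {7}, so X∖{7} = {6,5,3,4,1,2}
Write k for closure, c for complement:
  1. A     = {6,5,3,4,1}
  2. kA    = {6,5,3,4,1,2}
  3. cA    = {7,2}
  4. ckA   = {7}
  5. kcA   = {7,1,2}
  6. ckcA  = {6,5,3,4}
applying k or c yields no new set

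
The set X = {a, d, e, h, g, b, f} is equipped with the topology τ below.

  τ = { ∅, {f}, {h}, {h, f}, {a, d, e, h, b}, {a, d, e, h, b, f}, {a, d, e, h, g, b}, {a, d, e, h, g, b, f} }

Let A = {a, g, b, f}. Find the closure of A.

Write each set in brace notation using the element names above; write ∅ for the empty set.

complement {d, e, h}; its interior {h}; cl(A) = X∖{h} = {a, d, e, g, b, f}

{a, d, e, g, b, f}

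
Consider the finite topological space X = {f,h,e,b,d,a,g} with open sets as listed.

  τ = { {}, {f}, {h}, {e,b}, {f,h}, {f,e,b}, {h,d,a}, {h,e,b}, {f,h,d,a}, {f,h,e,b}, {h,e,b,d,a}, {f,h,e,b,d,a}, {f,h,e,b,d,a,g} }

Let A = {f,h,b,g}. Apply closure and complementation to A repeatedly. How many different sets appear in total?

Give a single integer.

10

complement {e,d,a}; its interior {}; cl(A) = X∖{} = {f,h,e,b,d,a,g}
With k = closure, c = complement:
  1. A     = {f,h,b,g}
  2. kA    = {f,h,e,b,d,a,g}
  3. cA    = {e,d,a}
  4. ckA   = {}
  5. kcA   = {e,b,d,a,g}
  6. ckcA  = {f,h}
  7. kckcA = {f,h,d,a,g}
  8. ckckcA = {e,b}
  9. kckckcA = {e,b,g}
  10. ckckckcA = {f,h,d,a}
k, c of each give nothing new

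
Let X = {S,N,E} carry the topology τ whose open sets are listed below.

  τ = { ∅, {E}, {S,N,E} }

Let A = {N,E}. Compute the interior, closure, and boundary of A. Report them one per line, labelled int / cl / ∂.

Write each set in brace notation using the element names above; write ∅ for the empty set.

U open, U⊆A: ∅, {E}. int(A) = ⋃ = {E}
X∖A={S}, int(X∖A)=∅, hence cl(A)={S,N,E}
∂A: remove int from cl → {S,N}

int(A) = {E}
cl(A)  = {S,N,E}
∂A     = {S,N}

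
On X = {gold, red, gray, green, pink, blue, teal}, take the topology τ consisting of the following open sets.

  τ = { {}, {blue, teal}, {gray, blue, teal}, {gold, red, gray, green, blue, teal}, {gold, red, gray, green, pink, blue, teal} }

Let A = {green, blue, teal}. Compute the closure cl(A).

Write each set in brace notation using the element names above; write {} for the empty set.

{gold, red, gray, green, pink, blue, teal}

X∖A={gold, red, gray, pink}, int(X∖A)={}, hence cl(A)={gold, red, gray, green, pink, blue, teal}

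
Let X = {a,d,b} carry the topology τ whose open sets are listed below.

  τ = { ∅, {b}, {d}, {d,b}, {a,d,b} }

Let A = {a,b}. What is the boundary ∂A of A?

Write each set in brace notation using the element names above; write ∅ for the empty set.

interior: largest open inside A is {b} (from ∅, {b})
cl via duality: int({d}) = {d}, so X∖{d} = {a,b}
cl∖int = {a}

{a}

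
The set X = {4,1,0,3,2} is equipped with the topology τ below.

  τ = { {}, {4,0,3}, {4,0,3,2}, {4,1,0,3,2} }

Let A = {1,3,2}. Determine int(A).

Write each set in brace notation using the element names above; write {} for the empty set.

{}

opens ⊆ A: {}; union → int = {}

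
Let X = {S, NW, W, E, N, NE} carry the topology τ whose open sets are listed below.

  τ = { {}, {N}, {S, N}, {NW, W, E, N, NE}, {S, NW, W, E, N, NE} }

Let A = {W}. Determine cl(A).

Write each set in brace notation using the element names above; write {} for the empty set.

closure: X∖int(X∖A) = X∖{S, N} = {NW, W, E, NE}

{NW, W, E, NE}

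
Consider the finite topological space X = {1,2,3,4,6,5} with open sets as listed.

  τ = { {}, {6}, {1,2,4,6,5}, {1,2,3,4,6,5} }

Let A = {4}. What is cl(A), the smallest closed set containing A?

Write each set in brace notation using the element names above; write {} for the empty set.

{1,2,3,4,5}

closure: X∖int(X∖A) = X∖{6} = {1,2,3,4,5}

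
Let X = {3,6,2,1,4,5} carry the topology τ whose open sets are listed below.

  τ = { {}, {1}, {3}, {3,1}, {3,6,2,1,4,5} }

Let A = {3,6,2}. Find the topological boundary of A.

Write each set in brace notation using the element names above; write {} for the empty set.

opens ⊆ A: {}, {3}; union → int = {3}
complement {1,4,5}; its interior {1}; cl(A) = X∖{1} = {3,6,2,4,5}
boundary = {3,6,2,4,5} ∖ {3} = {6,2,4,5}

{6,2,4,5}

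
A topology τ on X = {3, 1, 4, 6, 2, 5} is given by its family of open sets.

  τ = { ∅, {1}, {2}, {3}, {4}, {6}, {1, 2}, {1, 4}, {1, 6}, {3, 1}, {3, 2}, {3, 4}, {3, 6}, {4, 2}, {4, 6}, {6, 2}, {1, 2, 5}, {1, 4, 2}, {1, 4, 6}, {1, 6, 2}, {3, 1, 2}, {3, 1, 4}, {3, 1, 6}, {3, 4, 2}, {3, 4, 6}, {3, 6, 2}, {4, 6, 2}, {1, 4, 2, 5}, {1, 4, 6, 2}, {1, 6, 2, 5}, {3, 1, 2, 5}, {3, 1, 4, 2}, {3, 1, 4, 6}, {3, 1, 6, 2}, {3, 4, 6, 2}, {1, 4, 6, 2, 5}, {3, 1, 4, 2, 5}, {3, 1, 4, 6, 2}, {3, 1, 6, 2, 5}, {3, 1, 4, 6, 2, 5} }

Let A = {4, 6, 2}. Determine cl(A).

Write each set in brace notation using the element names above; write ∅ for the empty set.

cl via duality: int({3, 1, 5}) = {3, 1}, so X∖{3, 1} = {4, 6, 2, 5}

{4, 6, 2, 5}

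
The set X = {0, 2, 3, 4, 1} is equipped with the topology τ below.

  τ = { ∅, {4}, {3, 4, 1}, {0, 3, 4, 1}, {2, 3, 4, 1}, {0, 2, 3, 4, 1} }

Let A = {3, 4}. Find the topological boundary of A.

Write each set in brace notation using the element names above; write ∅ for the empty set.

{0, 2, 3, 1}

U open, U⊆A: ∅, {4}. int(A) = ⋃ = {4}
X∖A={0, 2, 1}, int(X∖A)=∅, hence cl(A)={0, 2, 3, 4, 1}
∂A: remove int from cl → {0, 2, 3, 1}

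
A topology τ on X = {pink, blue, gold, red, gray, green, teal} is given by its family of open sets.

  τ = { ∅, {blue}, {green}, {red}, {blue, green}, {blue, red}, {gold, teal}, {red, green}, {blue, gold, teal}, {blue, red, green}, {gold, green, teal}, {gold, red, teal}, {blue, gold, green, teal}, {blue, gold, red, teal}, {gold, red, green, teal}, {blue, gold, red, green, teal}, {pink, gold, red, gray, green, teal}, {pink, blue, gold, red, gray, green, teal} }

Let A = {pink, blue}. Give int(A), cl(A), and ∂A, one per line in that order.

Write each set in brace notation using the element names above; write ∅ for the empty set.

interior: largest open inside A is {blue} (from ∅, {blue})
cl via duality: int({gold, red, gray, green, teal}) = {gold, red, green, teal}, so X∖{gold, red, green, teal} = {pink, blue, gray}
cl∖int = {pink, gray}

int(A) = {blue}
cl(A)  = {pink, blue, gray}
∂A     = {pink, gray}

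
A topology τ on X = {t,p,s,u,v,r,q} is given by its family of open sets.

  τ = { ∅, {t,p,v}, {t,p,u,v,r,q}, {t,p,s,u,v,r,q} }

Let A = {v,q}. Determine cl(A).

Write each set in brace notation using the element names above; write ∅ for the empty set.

{t,p,s,u,v,r,q}

X∖A={t,p,s,u,r}, int(X∖A)=∅, hence cl(A)={t,p,s,u,v,r,q}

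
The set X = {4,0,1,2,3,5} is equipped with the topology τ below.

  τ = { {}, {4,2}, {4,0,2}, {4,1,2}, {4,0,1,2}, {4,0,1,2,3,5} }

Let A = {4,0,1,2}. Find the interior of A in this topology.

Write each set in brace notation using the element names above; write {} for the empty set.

U open, U⊆A: {}, {4,2}, {4,0,2}, {4,1,2}, {4,0,1,2}. int(A) = ⋃ = {4,0,1,2}

{4,0,1,2}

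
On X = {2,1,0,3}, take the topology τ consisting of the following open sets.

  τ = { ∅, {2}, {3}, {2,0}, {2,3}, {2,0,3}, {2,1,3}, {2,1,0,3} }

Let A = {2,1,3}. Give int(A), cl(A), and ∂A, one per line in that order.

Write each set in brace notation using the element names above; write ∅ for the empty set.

U open, U⊆A: ∅, {2}, {3}, {2,3}, {2,1,3}. int(A) = ⋃ = {2,1,3}
X∖A={0}, int(X∖A)=∅, hence cl(A)={2,1,0,3}
∂A: remove int from cl → {0}

int(A) = {2,1,3}
cl(A)  = {2,1,0,3}
∂A     = {0}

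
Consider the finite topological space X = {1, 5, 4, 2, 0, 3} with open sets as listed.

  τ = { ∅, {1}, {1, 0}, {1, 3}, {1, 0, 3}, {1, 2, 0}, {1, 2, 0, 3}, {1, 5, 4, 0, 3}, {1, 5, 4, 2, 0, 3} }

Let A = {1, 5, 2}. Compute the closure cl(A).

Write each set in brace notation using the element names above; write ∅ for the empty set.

{1, 5, 4, 2, 0, 3}

complement {4, 0, 3}; its interior ∅; cl(A) = X∖∅ = {1, 5, 4, 2, 0, 3}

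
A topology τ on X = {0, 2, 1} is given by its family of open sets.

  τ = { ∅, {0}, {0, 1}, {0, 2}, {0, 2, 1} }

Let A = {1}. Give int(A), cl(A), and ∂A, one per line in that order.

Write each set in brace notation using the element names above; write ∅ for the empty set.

int(A) = ∅
cl(A)  = {1}
∂A     = {1}

open subsets of A: ∅; so int(A) = ∅
closure: X∖int(X∖A) = X∖{0, 2} = {1}
∂A = {1} minus ∅ = {1}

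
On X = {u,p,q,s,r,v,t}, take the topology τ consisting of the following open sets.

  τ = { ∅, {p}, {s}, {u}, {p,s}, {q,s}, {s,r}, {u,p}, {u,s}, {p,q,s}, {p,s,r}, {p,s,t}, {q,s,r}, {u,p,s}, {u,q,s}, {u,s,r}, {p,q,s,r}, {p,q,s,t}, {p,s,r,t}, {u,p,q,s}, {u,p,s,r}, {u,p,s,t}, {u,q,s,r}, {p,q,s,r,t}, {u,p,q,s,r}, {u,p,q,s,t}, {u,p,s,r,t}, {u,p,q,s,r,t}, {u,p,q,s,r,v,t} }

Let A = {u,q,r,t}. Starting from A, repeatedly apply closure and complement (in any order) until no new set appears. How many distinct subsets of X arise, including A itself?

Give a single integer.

8

X∖A={p,s,v}, int(X∖A)={p,s}, hence cl(A)={u,q,r,v,t}
Orbit (k=closure, c=complement):
  1. A     = {u,q,r,t}
  2. kA    = {u,q,r,v,t}
  3. cA    = {p,s,v}
  4. ckA   = {p,s}
  5. kcA   = {p,q,s,r,v,t}
  6. ckcA  = {u}
  7. kckcA = {u,v}
  8. ckckcA = {p,q,s,r,t}
(closed under both — stop)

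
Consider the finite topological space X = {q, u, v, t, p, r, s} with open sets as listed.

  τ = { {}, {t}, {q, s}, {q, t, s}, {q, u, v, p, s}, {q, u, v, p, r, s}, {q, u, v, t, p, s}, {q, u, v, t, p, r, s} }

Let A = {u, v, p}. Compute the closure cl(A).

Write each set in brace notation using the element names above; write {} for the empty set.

{u, v, p, r}

closure: X∖int(X∖A) = X∖{q, t, s} = {u, v, p, r}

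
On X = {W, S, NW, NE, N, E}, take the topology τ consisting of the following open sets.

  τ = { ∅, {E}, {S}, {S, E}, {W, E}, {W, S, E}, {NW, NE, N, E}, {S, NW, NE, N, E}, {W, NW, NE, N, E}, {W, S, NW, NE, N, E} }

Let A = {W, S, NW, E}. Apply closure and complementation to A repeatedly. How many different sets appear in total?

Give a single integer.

6

X∖A={NE, N}, int(X∖A)=∅, hence cl(A)={W, S, NW, NE, N, E}
Orbit (k=closure, c=complement):
  1. A     = {W, S, NW, E}
  2. kA    = {W, S, NW, NE, N, E}
  3. cA    = {NE, N}
  4. ckA   = ∅
  5. kcA   = {NW, NE, N}
  6. ckcA  = {W, S, E}
(closed under both — stop)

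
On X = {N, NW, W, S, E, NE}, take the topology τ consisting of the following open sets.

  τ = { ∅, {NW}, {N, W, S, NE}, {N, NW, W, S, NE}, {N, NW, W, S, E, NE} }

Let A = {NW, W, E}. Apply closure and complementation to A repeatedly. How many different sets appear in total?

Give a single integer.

X∖A={N, S, NE}, int(X∖A)=∅, hence cl(A)={N, NW, W, S, E, NE}
Orbit (k=closure, c=complement):
  1. A     = {NW, W, E}
  2. kA    = {N, NW, W, S, E, NE}
  3. cA    = {N, S, NE}
  4. ckA   = ∅
  5. kcA   = {N, W, S, E, NE}
  6. ckcA  = {NW}
  7. kckcA = {NW, E}
  8. ckckcA = {N, W, S, NE}
(closed under both — stop)

8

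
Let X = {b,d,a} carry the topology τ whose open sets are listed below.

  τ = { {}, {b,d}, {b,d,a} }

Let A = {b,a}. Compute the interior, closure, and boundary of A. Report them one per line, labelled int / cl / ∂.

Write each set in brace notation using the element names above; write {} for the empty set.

open subsets of A: {}; so int(A) = {}
closure: X∖int(X∖A) = X∖{} = {b,d,a}
∂A = {b,d,a} minus {} = {b,d,a}

int(A) = {}
cl(A)  = {b,d,a}
∂A     = {b,d,a}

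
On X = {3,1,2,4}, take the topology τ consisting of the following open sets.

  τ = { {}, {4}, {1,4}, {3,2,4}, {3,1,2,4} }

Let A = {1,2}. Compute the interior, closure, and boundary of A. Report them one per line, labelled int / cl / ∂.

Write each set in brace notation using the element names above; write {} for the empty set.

int(A) = {}
cl(A)  = {3,1,2}
∂A     = {3,1,2}

U open, U⊆A: {}. int(A) = ⋃ = {}
X∖A={3,4}, int(X∖A)={4}, hence cl(A)={3,1,2}
∂A: remove int from cl → {3,1,2}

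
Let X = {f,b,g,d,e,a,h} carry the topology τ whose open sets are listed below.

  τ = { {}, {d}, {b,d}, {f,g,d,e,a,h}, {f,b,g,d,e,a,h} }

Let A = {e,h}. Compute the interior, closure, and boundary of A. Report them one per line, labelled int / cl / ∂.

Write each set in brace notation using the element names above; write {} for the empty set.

interior: largest open inside A is {} (from {})
cl via duality: int({f,b,g,d,a}) = {b,d}, so X∖{b,d} = {f,g,e,a,h}
cl∖int = {f,g,e,a,h}

int(A) = {}
cl(A)  = {f,g,e,a,h}
∂A     = {f,g,e,a,h}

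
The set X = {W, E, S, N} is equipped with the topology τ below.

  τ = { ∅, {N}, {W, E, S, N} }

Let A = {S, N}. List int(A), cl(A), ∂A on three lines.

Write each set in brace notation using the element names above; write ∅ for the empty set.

opens ⊆ A: ∅, {N}; union → int = {N}
complement {W, E}; its interior ∅; cl(A) = X∖∅ = {W, E, S, N}
boundary = {W, E, S, N} ∖ {N} = {W, E, S}

int(A) = {N}
cl(A)  = {W, E, S, N}
∂A     = {W, E, S}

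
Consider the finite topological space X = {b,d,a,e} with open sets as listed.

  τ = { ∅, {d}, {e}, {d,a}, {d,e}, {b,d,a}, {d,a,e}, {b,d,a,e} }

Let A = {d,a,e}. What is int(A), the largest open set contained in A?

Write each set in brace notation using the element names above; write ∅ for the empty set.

{d,a,e}

open subsets of A: ∅, {e}, {d}, {d,e}, {d,a}, {d,a,e}; so int(A) = {d,a,e}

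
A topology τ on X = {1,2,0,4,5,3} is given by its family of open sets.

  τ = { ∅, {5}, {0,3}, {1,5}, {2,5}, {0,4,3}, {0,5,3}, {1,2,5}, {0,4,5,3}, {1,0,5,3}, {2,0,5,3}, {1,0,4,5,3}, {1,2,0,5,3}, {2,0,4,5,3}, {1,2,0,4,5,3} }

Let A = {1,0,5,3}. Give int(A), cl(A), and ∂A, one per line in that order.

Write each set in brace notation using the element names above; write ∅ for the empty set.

int(A) = {1,0,5,3}
cl(A)  = {1,2,0,4,5,3}
∂A     = {2,4}

opens ⊆ A: ∅, {5}, {1,5}, {0,3}, {0,5,3}, {1,0,5,3}; union → int = {1,0,5,3}
complement {2,4}; its interior ∅; cl(A) = X∖∅ = {1,2,0,4,5,3}
boundary = {1,2,0,4,5,3} ∖ {1,0,5,3} = {2,4}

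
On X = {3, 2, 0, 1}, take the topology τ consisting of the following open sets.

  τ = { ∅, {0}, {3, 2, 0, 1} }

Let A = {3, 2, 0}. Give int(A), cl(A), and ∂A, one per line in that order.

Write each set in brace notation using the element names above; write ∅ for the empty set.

U open, U⊆A: ∅, {0}. int(A) = ⋃ = {0}
X∖A={1}, int(X∖A)=∅, hence cl(A)={3, 2, 0, 1}
∂A: remove int from cl → {3, 2, 1}

int(A) = {0}
cl(A)  = {3, 2, 0, 1}
∂A     = {3, 2, 1}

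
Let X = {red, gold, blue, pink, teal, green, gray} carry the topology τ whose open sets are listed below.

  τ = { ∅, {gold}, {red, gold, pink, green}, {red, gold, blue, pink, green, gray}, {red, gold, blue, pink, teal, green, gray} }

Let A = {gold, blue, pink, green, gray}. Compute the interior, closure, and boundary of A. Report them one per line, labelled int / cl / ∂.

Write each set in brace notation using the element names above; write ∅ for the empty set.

int(A) = {gold}
cl(A)  = {red, gold, blue, pink, teal, green, gray}
∂A     = {red, blue, pink, teal, green, gray}

opens ⊆ A: ∅, {gold}; union → int = {gold}
complement {red, teal}; its interior ∅; cl(A) = X∖∅ = {red, gold, blue, pink, teal, green, gray}
boundary = {red, gold, blue, pink, teal, green, gray} ∖ {gold} = {red, blue, pink, teal, green, gray}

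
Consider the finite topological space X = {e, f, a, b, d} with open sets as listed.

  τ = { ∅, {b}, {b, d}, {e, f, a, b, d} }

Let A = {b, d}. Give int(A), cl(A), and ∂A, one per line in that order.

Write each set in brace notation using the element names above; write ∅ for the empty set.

opens ⊆ A: ∅, {b}, {b, d}; union → int = {b, d}
complement {e, f, a}; its interior ∅; cl(A) = X∖∅ = {e, f, a, b, d}
boundary = {e, f, a, b, d} ∖ {b, d} = {e, f, a}

int(A) = {b, d}
cl(A)  = {e, f, a, b, d}
∂A     = {e, f, a}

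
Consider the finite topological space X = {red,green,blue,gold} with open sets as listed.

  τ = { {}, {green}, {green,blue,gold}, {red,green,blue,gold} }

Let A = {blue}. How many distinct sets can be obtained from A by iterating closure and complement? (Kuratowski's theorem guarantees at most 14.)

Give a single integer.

X∖A={red,green,gold}, int(X∖A)={green}, hence cl(A)={red,blue,gold}
Orbit (k=closure, c=complement):
  1. A     = {blue}
  2. kA    = {red,blue,gold}
  3. cA    = {red,green,gold}
  4. ckA   = {green}
  5. kcA   = {red,green,blue,gold}
  6. ckcA  = {}
(closed under both — stop)

6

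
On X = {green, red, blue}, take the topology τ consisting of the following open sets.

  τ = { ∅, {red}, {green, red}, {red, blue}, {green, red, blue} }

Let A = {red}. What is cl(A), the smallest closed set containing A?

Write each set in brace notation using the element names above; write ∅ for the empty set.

{green, red, blue}

X∖A={green, blue}, int(X∖A)=∅, hence cl(A)={green, red, blue}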